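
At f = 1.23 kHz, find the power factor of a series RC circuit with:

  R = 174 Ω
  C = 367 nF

Step 1 — Angular frequency: ω = 2π·f = 2π·1230 = 7728 rad/s.
Step 2 — Component impedances:
  R: Z = R = 174 Ω
  C: Z = 1/(jωC) = -j/(ω·C) = 0 - j352.6 Ω
Step 3 — Series combination: Z_total = R + C = 174 - j352.6 Ω = 393.2∠-63.7° Ω.
Step 4 — Power factor: PF = cos(φ) = Re(Z)/|Z| = 174/393.17 = 0.4426.
Step 5 — Type: Im(Z) = -352.6 ⇒ leading (phase φ = -63.7°).

PF = 0.4426 (leading, φ = -63.7°)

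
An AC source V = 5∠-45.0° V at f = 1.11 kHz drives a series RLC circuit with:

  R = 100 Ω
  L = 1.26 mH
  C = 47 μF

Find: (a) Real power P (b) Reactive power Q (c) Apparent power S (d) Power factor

Step 1 — Angular frequency: ω = 2π·f = 2π·1110 = 6974 rad/s.
Step 2 — Component impedances:
  R: Z = R = 100 Ω
  L: Z = jωL = j·6974·0.00126 = 0 + j8.788 Ω
  C: Z = 1/(jωC) = -j/(ω·C) = 0 - j3.051 Ω
Step 3 — Series combination: Z_total = R + L + C = 100 + j5.737 Ω = 100.2∠3.3° Ω.
Step 4 — Source phasor: V = 5∠-45.0° V = 3.536 - j3.536 V.
Step 5 — Current: I = V / Z = 0.03322 - j0.03726 A = 0.04992∠-48.3° A.
Step 6 — Complex power: S = V·I* = 0.2492 + j0.0143 VA.
Step 7 — Real power: P = Re(S) = 0.2492 W.
Step 8 — Reactive power: Q = Im(S) = 0.0143 VAR.
Step 9 — Apparent power: |S| = 0.2496 VA.
Step 10 — Power factor: PF = P/|S| = 0.9984 (lagging).

(a) P = 0.2492 W  (b) Q = 0.0143 VAR  (c) S = 0.2496 VA  (d) PF = 0.9984 (lagging)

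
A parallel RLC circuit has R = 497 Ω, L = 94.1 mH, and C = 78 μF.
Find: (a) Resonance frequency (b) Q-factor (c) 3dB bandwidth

Step 1 — Resonance: ω₀ = 1/√(LC) = 1/√(0.0941·7.8e-05) = 369.1 rad/s.
Step 2 — f₀ = ω₀/(2π) = 58.75 Hz.
Step 3 — Parallel Q: Q = R/(ω₀L) = 497/(369.1·0.0941) = 14.31.
Step 4 — Bandwidth: Δω = ω₀/Q = 25.8 rad/s; BW = Δω/(2π) = 4.106 Hz.

(a) f₀ = 58.75 Hz  (b) Q = 14.31  (c) BW = 4.106 Hz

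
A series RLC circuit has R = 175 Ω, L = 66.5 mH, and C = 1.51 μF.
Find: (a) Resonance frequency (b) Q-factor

Step 1 — Resonance condition Im(Z)=0 gives ω₀ = 1/√(LC).
Step 2 — ω₀ = 1/√(0.0665·1.51e-06) = 3156 rad/s.
Step 3 — f₀ = ω₀/(2π) = 502.3 Hz.
Step 4 — Series Q: Q = ω₀L/R = 3156·0.0665/175 = 1.199.

(a) f₀ = 502.3 Hz  (b) Q = 1.199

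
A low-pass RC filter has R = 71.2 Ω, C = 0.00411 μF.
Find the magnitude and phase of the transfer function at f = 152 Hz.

Step 1 — Angular frequency: ω = 2π·152 = 955 rad/s.
Step 2 — Transfer function: H(jω) = 1/(1 + jωRC).
Step 3 — Denominator: 1 + jωRC = 1 + j·955·71.2·4.11e-09 = 1 + j0.0002795.
Step 4 — H = 1 - j0.0002795.
Step 5 — Magnitude: |H| = 1 (-0.0 dB); phase: φ = -0.0°.

|H| = 1 (-0.0 dB), φ = -0.0°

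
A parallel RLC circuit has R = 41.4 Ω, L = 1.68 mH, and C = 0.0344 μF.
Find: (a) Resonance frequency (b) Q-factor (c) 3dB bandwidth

Step 1 — Resonance: ω₀ = 1/√(LC) = 1/√(0.00168·3.44e-08) = 1.315e+05 rad/s.
Step 2 — f₀ = ω₀/(2π) = 2.094e+04 Hz.
Step 3 — Parallel Q: Q = R/(ω₀L) = 41.4/(1.315e+05·0.00168) = 0.1873.
Step 4 — Bandwidth: Δω = ω₀/Q = 7.022e+05 rad/s; BW = Δω/(2π) = 1.118e+05 Hz.

(a) f₀ = 2.094e+04 Hz  (b) Q = 0.1873  (c) BW = 1.118e+05 Hz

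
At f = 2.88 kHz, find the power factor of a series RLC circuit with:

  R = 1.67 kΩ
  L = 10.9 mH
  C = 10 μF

Step 1 — Angular frequency: ω = 2π·f = 2π·2880 = 1.81e+04 rad/s.
Step 2 — Component impedances:
  R: Z = R = 1670 Ω
  L: Z = jωL = j·1.81e+04·0.0109 = 0 + j197.2 Ω
  C: Z = 1/(jωC) = -j/(ω·C) = 0 - j5.526 Ω
Step 3 — Series combination: Z_total = R + L + C = 1670 + j191.7 Ω = 1681∠6.5° Ω.
Step 4 — Power factor: PF = cos(φ) = Re(Z)/|Z| = 1670/1681 = 0.9935.
Step 5 — Type: Im(Z) = 191.7 ⇒ lagging (phase φ = 6.5°).

PF = 0.9935 (lagging, φ = 6.5°)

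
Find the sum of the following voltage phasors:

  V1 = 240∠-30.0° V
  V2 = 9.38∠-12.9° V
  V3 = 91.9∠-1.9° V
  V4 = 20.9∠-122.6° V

Step 1 — Convert each phasor to rectangular form:
  V1 = 240·(cos(-30.0°) + j·sin(-30.0°)) = 207.8 - j120 V
  V2 = 9.38·(cos(-12.9°) + j·sin(-12.9°)) = 9.143 - j2.094 V
  V3 = 91.9·(cos(-1.9°) + j·sin(-1.9°)) = 91.85 - j3.047 V
  V4 = 20.9·(cos(-122.6°) + j·sin(-122.6°)) = -11.26 - j17.61 V
Step 2 — Sum components: V_total = 297.6 - j142.7 V.
Step 3 — Convert to polar: |V_total| = 330 V, ∠V_total = -25.6°.

V_total = 330∠-25.6° V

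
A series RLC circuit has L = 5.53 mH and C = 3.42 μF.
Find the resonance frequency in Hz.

Step 1 — Resonance condition Im(Z)=0 gives ω₀ = 1/√(LC).
Step 2 — ω₀ = 1/√(0.00553·3.42e-06) = 7272 rad/s.
Step 3 — f₀ = ω₀/(2π) = 1157 Hz.

f₀ = 1157 Hz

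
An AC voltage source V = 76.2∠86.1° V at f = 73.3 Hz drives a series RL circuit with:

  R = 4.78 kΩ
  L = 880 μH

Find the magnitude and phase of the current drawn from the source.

Step 1 — Angular frequency: ω = 2π·f = 2π·73.3 = 460.6 rad/s.
Step 2 — Component impedances:
  R: Z = R = 4780 Ω
  L: Z = jωL = j·460.6·0.00088 = 0 + j0.4053 Ω
Step 3 — Series combination: Z_total = R + L = 4780 + j0.4053 Ω = 4780∠0.0° Ω.
Step 4 — Source phasor: V = 76.2∠86.1° V = 5.183 + j76.02 V.
Step 5 — Ohm's law: I = V / Z_total = (5.183 + j76.02) / (4780 + j0.4053) = 0.001086 + j0.0159 A.
Step 6 — Convert to polar: |I| = 0.01594 A, ∠I = 86.1°.

I = 0.01594∠86.1° A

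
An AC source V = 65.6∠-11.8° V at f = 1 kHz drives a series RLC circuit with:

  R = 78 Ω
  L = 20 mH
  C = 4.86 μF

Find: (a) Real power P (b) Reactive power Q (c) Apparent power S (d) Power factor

Step 1 — Angular frequency: ω = 2π·f = 2π·1000 = 6283 rad/s.
Step 2 — Component impedances:
  R: Z = R = 78 Ω
  L: Z = jωL = j·6283·0.02 = 0 + j125.7 Ω
  C: Z = 1/(jωC) = -j/(ω·C) = 0 - j32.75 Ω
Step 3 — Series combination: Z_total = R + L + C = 78 + j92.92 Ω = 121.3∠50.0° Ω.
Step 4 — Source phasor: V = 65.6∠-11.8° V = 64.21 - j13.41 V.
Step 5 — Current: I = V / Z = 0.2556 - j0.4765 A = 0.5407∠-61.8° A.
Step 6 — Complex power: S = V·I* = 22.81 + j27.17 VA.
Step 7 — Real power: P = Re(S) = 22.81 W.
Step 8 — Reactive power: Q = Im(S) = 27.17 VAR.
Step 9 — Apparent power: |S| = 35.47 VA.
Step 10 — Power factor: PF = P/|S| = 0.643 (lagging).

(a) P = 22.81 W  (b) Q = 27.17 VAR  (c) S = 35.47 VA  (d) PF = 0.643 (lagging)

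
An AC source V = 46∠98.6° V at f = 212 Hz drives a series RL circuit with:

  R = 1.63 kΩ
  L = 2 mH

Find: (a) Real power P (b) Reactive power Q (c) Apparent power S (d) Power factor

Step 1 — Angular frequency: ω = 2π·f = 2π·212 = 1332 rad/s.
Step 2 — Component impedances:
  R: Z = R = 1630 Ω
  L: Z = jωL = j·1332·0.002 = 0 + j2.664 Ω
Step 3 — Series combination: Z_total = R + L = 1630 + j2.664 Ω = 1630∠0.1° Ω.
Step 4 — Source phasor: V = 46∠98.6° V = -6.879 + j45.48 V.
Step 5 — Current: I = V / Z = -0.004174 + j0.02791 A = 0.02822∠98.5° A.
Step 6 — Complex power: S = V·I* = 1.298 + j0.002122 VA.
Step 7 — Real power: P = Re(S) = 1.298 W.
Step 8 — Reactive power: Q = Im(S) = 0.002122 VAR.
Step 9 — Apparent power: |S| = 1.298 VA.
Step 10 — Power factor: PF = P/|S| = 1 (lagging).

(a) P = 1.298 W  (b) Q = 0.002122 VAR  (c) S = 1.298 VA  (d) PF = 1 (lagging)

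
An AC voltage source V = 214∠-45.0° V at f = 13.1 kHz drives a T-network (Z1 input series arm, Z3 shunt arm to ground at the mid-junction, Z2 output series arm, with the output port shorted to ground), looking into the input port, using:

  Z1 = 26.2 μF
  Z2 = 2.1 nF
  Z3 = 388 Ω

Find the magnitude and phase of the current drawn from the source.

Step 1 — Angular frequency: ω = 2π·f = 2π·1.31e+04 = 8.231e+04 rad/s.
Step 2 — Component impedances:
  Z1: Z = 1/(jωC) = -j/(ω·C) = 0 - j0.4637 Ω
  Z2: Z = 1/(jωC) = -j/(ω·C) = 0 - j5785 Ω
  Z3: Z = R = 388 Ω
Step 3 — With the output port shorted to ground, the output series arm Z2 runs from the junction to ground; the shunt arm Z3 also runs from the junction to ground. They appear in parallel: Z3 || Z2 = 386.3 - j25.91 Ω.
Step 4 — Series with input arm Z1: Z_in = Z1 + (Z3 || Z2) = 386.3 - j26.37 Ω = 387.2∠-3.9° Ω.
Step 5 — Source phasor: V = 214∠-45.0° V = 151.3 - j151.3 V.
Step 6 — Ohm's law: I = V / Z_total = (151.3 - j151.3) / (386.3 - j26.37) = 0.4166 - j0.3633 A.
Step 7 — Convert to polar: |I| = 0.5527 A, ∠I = -41.1°.

I = 0.5527∠-41.1° A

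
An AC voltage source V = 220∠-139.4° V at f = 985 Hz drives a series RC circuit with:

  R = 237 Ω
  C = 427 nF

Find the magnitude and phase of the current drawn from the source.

Step 1 — Angular frequency: ω = 2π·f = 2π·985 = 6189 rad/s.
Step 2 — Component impedances:
  R: Z = R = 237 Ω
  C: Z = 1/(jωC) = -j/(ω·C) = 0 - j378.4 Ω
Step 3 — Series combination: Z_total = R + C = 237 - j378.4 Ω = 446.5∠-57.9° Ω.
Step 4 — Source phasor: V = 220∠-139.4° V = -167 - j143.2 V.
Step 5 — Ohm's law: I = V / Z_total = (-167 - j143.2) / (237 - j378.4) = 0.07317 - j0.4873 A.
Step 6 — Convert to polar: |I| = 0.4927 A, ∠I = -81.5°.

I = 0.4927∠-81.5° A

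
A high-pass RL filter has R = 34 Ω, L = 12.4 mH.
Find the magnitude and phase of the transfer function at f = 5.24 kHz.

Step 1 — Angular frequency: ω = 2π·5240 = 3.292e+04 rad/s.
Step 2 — Transfer function: H(jω) = jωL/(R + jωL).
Step 3 — Numerator jωL = j·408.3; denominator R + jωL = 34 + j408.3.
Step 4 — H = 0.9931 + j0.08271.
Step 5 — Magnitude: |H| = 0.9966 (-0.0 dB); phase: φ = 4.8°.

|H| = 0.9966 (-0.0 dB), φ = 4.8°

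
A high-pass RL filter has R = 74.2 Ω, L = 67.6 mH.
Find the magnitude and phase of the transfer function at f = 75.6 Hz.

Step 1 — Angular frequency: ω = 2π·75.6 = 475 rad/s.
Step 2 — Transfer function: H(jω) = jωL/(R + jωL).
Step 3 — Numerator jωL = j·32.11; denominator R + jωL = 74.2 + j32.11.
Step 4 — H = 0.1577 + j0.3645.
Step 5 — Magnitude: |H| = 0.3972 (-8.0 dB); phase: φ = 66.6°.

|H| = 0.3972 (-8.0 dB), φ = 66.6°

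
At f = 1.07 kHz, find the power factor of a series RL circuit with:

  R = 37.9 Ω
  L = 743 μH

Step 1 — Angular frequency: ω = 2π·f = 2π·1070 = 6723 rad/s.
Step 2 — Component impedances:
  R: Z = R = 37.9 Ω
  L: Z = jωL = j·6723·0.000743 = 0 + j4.995 Ω
Step 3 — Series combination: Z_total = R + L = 37.9 + j4.995 Ω = 38.23∠7.5° Ω.
Step 4 — Power factor: PF = cos(φ) = Re(Z)/|Z| = 37.9/38.23 = 0.9914.
Step 5 — Type: Im(Z) = 4.995 ⇒ lagging (phase φ = 7.5°).

PF = 0.9914 (lagging, φ = 7.5°)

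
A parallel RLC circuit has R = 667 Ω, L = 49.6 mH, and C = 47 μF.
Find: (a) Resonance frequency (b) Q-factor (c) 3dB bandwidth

Step 1 — Resonance: ω₀ = 1/√(LC) = 1/√(0.0496·4.7e-05) = 655 rad/s.
Step 2 — f₀ = ω₀/(2π) = 104.2 Hz.
Step 3 — Parallel Q: Q = R/(ω₀L) = 667/(655·0.0496) = 20.53.
Step 4 — Bandwidth: Δω = ω₀/Q = 31.9 rad/s; BW = Δω/(2π) = 5.077 Hz.

(a) f₀ = 104.2 Hz  (b) Q = 20.53  (c) BW = 5.077 Hz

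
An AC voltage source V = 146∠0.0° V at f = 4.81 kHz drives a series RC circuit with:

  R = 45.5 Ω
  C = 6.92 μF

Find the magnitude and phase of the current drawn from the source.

Step 1 — Angular frequency: ω = 2π·f = 2π·4810 = 3.022e+04 rad/s.
Step 2 — Component impedances:
  R: Z = R = 45.5 Ω
  C: Z = 1/(jωC) = -j/(ω·C) = 0 - j4.782 Ω
Step 3 — Series combination: Z_total = R + C = 45.5 - j4.782 Ω = 45.75∠-6.0° Ω.
Step 4 — Source phasor: V = 146∠0.0° V = 146 V.
Step 5 — Ohm's law: I = V / Z_total = (146) / (45.5 - j4.782) = 3.174 + j0.3335 A.
Step 6 — Convert to polar: |I| = 3.191 A, ∠I = 6.0°.

I = 3.191∠6.0° A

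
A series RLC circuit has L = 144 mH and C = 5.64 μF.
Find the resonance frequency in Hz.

Step 1 — Resonance condition Im(Z)=0 gives ω₀ = 1/√(LC).
Step 2 — ω₀ = 1/√(0.144·5.64e-06) = 1110 rad/s.
Step 3 — f₀ = ω₀/(2π) = 176.6 Hz.

f₀ = 176.6 Hz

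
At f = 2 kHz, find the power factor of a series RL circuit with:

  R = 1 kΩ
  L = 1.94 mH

Step 1 — Angular frequency: ω = 2π·f = 2π·2000 = 1.257e+04 rad/s.
Step 2 — Component impedances:
  R: Z = R = 1000 Ω
  L: Z = jωL = j·1.257e+04·0.00194 = 0 + j24.38 Ω
Step 3 — Series combination: Z_total = R + L = 1000 + j24.38 Ω = 1000∠1.4° Ω.
Step 4 — Power factor: PF = cos(φ) = Re(Z)/|Z| = 1000/1000.3 = 0.9997.
Step 5 — Type: Im(Z) = 24.38 ⇒ lagging (phase φ = 1.4°).

PF = 0.9997 (lagging, φ = 1.4°)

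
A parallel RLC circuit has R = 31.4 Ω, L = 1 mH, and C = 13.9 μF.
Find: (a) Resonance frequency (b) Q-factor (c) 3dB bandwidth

Step 1 — Resonance: ω₀ = 1/√(LC) = 1/√(0.001·1.39e-05) = 8482 rad/s.
Step 2 — f₀ = ω₀/(2π) = 1350 Hz.
Step 3 — Parallel Q: Q = R/(ω₀L) = 31.4/(8482·0.001) = 3.702.
Step 4 — Bandwidth: Δω = ω₀/Q = 2291 rad/s; BW = Δω/(2π) = 364.6 Hz.

(a) f₀ = 1350 Hz  (b) Q = 3.702  (c) BW = 364.6 Hz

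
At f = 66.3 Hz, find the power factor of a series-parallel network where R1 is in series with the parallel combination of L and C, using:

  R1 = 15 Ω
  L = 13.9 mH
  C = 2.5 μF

Step 1 — Angular frequency: ω = 2π·f = 2π·66.3 = 416.6 rad/s.
Step 2 — Component impedances:
  R1: Z = R = 15 Ω
  L: Z = jωL = j·416.6·0.0139 = 0 + j5.79 Ω
  C: Z = 1/(jωC) = -j/(ω·C) = 0 - j960.2 Ω
Step 3 — Parallel branch: L || C = 1/(1/L + 1/C) = 0 + j5.826 Ω.
Step 4 — Series with R1: Z_total = R1 + (L || C) = 15 + j5.826 Ω = 16.09∠21.2° Ω.
Step 5 — Power factor: PF = cos(φ) = Re(Z)/|Z| = 15/16.0915 = 0.9322.
Step 6 — Type: Im(Z) = 5.826 ⇒ lagging (phase φ = 21.2°).

PF = 0.9322 (lagging, φ = 21.2°)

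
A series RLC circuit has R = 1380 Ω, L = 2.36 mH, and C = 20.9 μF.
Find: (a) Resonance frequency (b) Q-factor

Step 1 — Resonance condition Im(Z)=0 gives ω₀ = 1/√(LC).
Step 2 — ω₀ = 1/√(0.00236·2.09e-05) = 4503 rad/s.
Step 3 — f₀ = ω₀/(2π) = 716.6 Hz.
Step 4 — Series Q: Q = ω₀L/R = 4503·0.00236/1380 = 0.0077.

(a) f₀ = 716.6 Hz  (b) Q = 0.0077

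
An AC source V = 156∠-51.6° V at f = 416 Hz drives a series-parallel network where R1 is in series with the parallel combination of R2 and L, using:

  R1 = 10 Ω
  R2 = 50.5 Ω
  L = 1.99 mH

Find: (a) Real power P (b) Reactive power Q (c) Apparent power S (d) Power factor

Step 1 — Angular frequency: ω = 2π·f = 2π·416 = 2614 rad/s.
Step 2 — Component impedances:
  R1: Z = R = 10 Ω
  R2: Z = R = 50.5 Ω
  L: Z = jωL = j·2614·0.00199 = 0 + j5.201 Ω
Step 3 — Parallel branch: R2 || L = 1/(1/R2 + 1/L) = 0.5301 + j5.147 Ω.
Step 4 — Series with R1: Z_total = R1 + (R2 || L) = 10.53 + j5.147 Ω = 11.72∠26.0° Ω.
Step 5 — Source phasor: V = 156∠-51.6° V = 96.9 - j122.3 V.
Step 6 — Current: I = V / Z = 2.847 - j13 A = 13.31∠-77.6° A.
Step 7 — Complex power: S = V·I* = 1865 + j911.8 VA.
Step 8 — Real power: P = Re(S) = 1865 W.
Step 9 — Reactive power: Q = Im(S) = 911.8 VAR.
Step 10 — Apparent power: |S| = 2076 VA.
Step 11 — Power factor: PF = P/|S| = 0.8984 (lagging).

(a) P = 1865 W  (b) Q = 911.8 VAR  (c) S = 2076 VA  (d) PF = 0.8984 (lagging)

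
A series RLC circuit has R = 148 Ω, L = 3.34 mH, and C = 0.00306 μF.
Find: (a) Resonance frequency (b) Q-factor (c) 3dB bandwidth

Step 1 — Resonance: ω₀ = 1/√(LC) = 1/√(0.00334·3.06e-09) = 3.128e+05 rad/s.
Step 2 — f₀ = ω₀/(2π) = 4.978e+04 Hz.
Step 3 — Series Q: Q = ω₀L/R = 3.128e+05·0.00334/148 = 7.059.
Step 4 — Bandwidth: Δω = ω₀/Q = 4.431e+04 rad/s; BW = Δω/(2π) = 7052 Hz.

(a) f₀ = 4.978e+04 Hz  (b) Q = 7.059  (c) BW = 7052 Hz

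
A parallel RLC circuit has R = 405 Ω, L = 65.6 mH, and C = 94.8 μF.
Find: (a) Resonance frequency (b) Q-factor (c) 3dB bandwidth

Step 1 — Resonance: ω₀ = 1/√(LC) = 1/√(0.0656·9.48e-05) = 401 rad/s.
Step 2 — f₀ = ω₀/(2π) = 63.82 Hz.
Step 3 — Parallel Q: Q = R/(ω₀L) = 405/(401·0.0656) = 15.4.
Step 4 — Bandwidth: Δω = ω₀/Q = 26.05 rad/s; BW = Δω/(2π) = 4.145 Hz.

(a) f₀ = 63.82 Hz  (b) Q = 15.4  (c) BW = 4.145 Hz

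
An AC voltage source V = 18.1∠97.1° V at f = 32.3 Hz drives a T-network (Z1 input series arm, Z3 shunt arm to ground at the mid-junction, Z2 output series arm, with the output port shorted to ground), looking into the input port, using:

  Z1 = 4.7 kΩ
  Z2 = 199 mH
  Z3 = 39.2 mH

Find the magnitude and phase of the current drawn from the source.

Step 1 — Angular frequency: ω = 2π·f = 2π·32.3 = 202.9 rad/s.
Step 2 — Component impedances:
  Z1: Z = R = 4700 Ω
  Z2: Z = jωL = j·202.9·0.199 = 0 + j40.39 Ω
  Z3: Z = jωL = j·202.9·0.0392 = 0 + j7.956 Ω
Step 3 — With the output port shorted to ground, the output series arm Z2 runs from the junction to ground; the shunt arm Z3 also runs from the junction to ground. They appear in parallel: Z3 || Z2 = 0 + j6.646 Ω.
Step 4 — Series with input arm Z1: Z_in = Z1 + (Z3 || Z2) = 4700 + j6.646 Ω = 4700∠0.1° Ω.
Step 5 — Source phasor: V = 18.1∠97.1° V = -2.237 + j17.96 V.
Step 6 — Ohm's law: I = V / Z_total = (-2.237 + j17.96) / (4700 + j6.646) = -0.0004706 + j0.003822 A.
Step 7 — Convert to polar: |I| = 0.003851 A, ∠I = 97.0°.

I = 0.003851∠97.0° A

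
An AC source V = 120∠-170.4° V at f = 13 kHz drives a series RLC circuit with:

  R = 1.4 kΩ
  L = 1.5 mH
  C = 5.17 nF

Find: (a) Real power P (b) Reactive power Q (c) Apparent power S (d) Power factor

Step 1 — Angular frequency: ω = 2π·f = 2π·1.3e+04 = 8.168e+04 rad/s.
Step 2 — Component impedances:
  R: Z = R = 1400 Ω
  L: Z = jωL = j·8.168e+04·0.0015 = 0 + j122.5 Ω
  C: Z = 1/(jωC) = -j/(ω·C) = 0 - j2368 Ω
Step 3 — Series combination: Z_total = R + L + C = 1400 - j2246 Ω = 2646∠-58.1° Ω.
Step 4 — Source phasor: V = 120∠-170.4° V = -118.3 - j20.01 V.
Step 5 — Current: I = V / Z = -0.01724 - j0.04194 A = 0.04535∠-112.3° A.
Step 6 — Complex power: S = V·I* = 2.879 - j4.618 VA.
Step 7 — Real power: P = Re(S) = 2.879 W.
Step 8 — Reactive power: Q = Im(S) = -4.618 VAR.
Step 9 — Apparent power: |S| = 5.442 VA.
Step 10 — Power factor: PF = P/|S| = 0.5291 (leading).

(a) P = 2.879 W  (b) Q = -4.618 VAR  (c) S = 5.442 VA  (d) PF = 0.5291 (leading)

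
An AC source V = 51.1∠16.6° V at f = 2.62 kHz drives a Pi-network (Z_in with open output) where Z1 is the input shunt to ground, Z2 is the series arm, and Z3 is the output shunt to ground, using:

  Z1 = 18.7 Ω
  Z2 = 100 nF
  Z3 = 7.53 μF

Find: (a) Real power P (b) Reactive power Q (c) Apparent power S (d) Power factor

Step 1 — Angular frequency: ω = 2π·f = 2π·2620 = 1.646e+04 rad/s.
Step 2 — Component impedances:
  Z1: Z = R = 18.7 Ω
  Z2: Z = 1/(jωC) = -j/(ω·C) = 0 - j607.5 Ω
  Z3: Z = 1/(jωC) = -j/(ω·C) = 0 - j8.067 Ω
Step 3 — With open output, the series arm Z2 and the output shunt Z3 appear in series to ground: Z2 + Z3 = 0 - j615.5 Ω.
Step 4 — Parallel with input shunt Z1: Z_in = Z1 || (Z2 + Z3) = 18.68 - j0.5676 Ω = 18.69∠-1.7° Ω.
Step 5 — Source phasor: V = 51.1∠16.6° V = 48.97 + j14.6 V.
Step 6 — Current: I = V / Z = 2.595 + j0.8602 A = 2.734∠18.3° A.
Step 7 — Complex power: S = V·I* = 139.6 - j4.242 VA.
Step 8 — Real power: P = Re(S) = 139.6 W.
Step 9 — Reactive power: Q = Im(S) = -4.242 VAR.
Step 10 — Apparent power: |S| = 139.7 VA.
Step 11 — Power factor: PF = P/|S| = 0.9995 (leading).

(a) P = 139.6 W  (b) Q = -4.242 VAR  (c) S = 139.7 VA  (d) PF = 0.9995 (leading)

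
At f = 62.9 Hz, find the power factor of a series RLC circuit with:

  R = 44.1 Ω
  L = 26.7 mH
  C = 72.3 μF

Step 1 — Angular frequency: ω = 2π·f = 2π·62.9 = 395.2 rad/s.
Step 2 — Component impedances:
  R: Z = R = 44.1 Ω
  L: Z = jωL = j·395.2·0.0267 = 0 + j10.55 Ω
  C: Z = 1/(jωC) = -j/(ω·C) = 0 - j35 Ω
Step 3 — Series combination: Z_total = R + L + C = 44.1 - j24.44 Ω = 50.42∠-29.0° Ω.
Step 4 — Power factor: PF = cos(φ) = Re(Z)/|Z| = 44.1/50.422 = 0.8746.
Step 5 — Type: Im(Z) = -24.44 ⇒ leading (phase φ = -29.0°).

PF = 0.8746 (leading, φ = -29.0°)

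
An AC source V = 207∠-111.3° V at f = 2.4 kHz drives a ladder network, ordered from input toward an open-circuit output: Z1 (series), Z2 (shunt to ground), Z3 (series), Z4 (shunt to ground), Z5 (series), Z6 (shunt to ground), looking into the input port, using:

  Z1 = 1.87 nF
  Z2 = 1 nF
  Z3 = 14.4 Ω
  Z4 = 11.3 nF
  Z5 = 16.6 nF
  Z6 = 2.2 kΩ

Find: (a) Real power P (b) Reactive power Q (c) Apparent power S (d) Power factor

Step 1 — Angular frequency: ω = 2π·f = 2π·2400 = 1.508e+04 rad/s.
Step 2 — Component impedances:
  Z1: Z = 1/(jωC) = -j/(ω·C) = 0 - j3.546e+04 Ω
  Z2: Z = 1/(jωC) = -j/(ω·C) = 0 - j6.631e+04 Ω
  Z3: Z = R = 14.4 Ω
  Z4: Z = 1/(jωC) = -j/(ω·C) = 0 - j5869 Ω
  Z5: Z = 1/(jωC) = -j/(ω·C) = 0 - j3995 Ω
  Z6: Z = R = 2200 Ω
Step 3 — Ladder network (open output): work backward from the far end, alternating series and parallel combinations. Z_in = 701.4 - j3.792e+04 Ω = 3.792e+04∠-88.9° Ω.
Step 4 — Source phasor: V = 207∠-111.3° V = -75.19 - j192.9 V.
Step 5 — Current: I = V / Z = 0.005048 - j0.002076 A = 0.005458∠-22.4° A.
Step 6 — Complex power: S = V·I* = 0.0209 - j1.13 VA.
Step 7 — Real power: P = Re(S) = 0.0209 W.
Step 8 — Reactive power: Q = Im(S) = -1.13 VAR.
Step 9 — Apparent power: |S| = 1.13 VA.
Step 10 — Power factor: PF = P/|S| = 0.01849 (leading).

(a) P = 0.0209 W  (b) Q = -1.13 VAR  (c) S = 1.13 VA  (d) PF = 0.01849 (leading)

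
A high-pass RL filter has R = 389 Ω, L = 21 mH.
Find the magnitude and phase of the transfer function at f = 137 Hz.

Step 1 — Angular frequency: ω = 2π·137 = 860.8 rad/s.
Step 2 — Transfer function: H(jω) = jωL/(R + jωL).
Step 3 — Numerator jωL = j·18.08; denominator R + jωL = 389 + j18.08.
Step 4 — H = 0.002155 + j0.04637.
Step 5 — Magnitude: |H| = 0.04642 (-26.7 dB); phase: φ = 87.3°.

|H| = 0.04642 (-26.7 dB), φ = 87.3°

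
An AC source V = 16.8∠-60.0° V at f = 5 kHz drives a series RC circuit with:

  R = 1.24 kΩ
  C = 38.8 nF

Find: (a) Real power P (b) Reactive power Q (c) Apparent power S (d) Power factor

Step 1 — Angular frequency: ω = 2π·f = 2π·5000 = 3.142e+04 rad/s.
Step 2 — Component impedances:
  R: Z = R = 1240 Ω
  C: Z = 1/(jωC) = -j/(ω·C) = 0 - j820.4 Ω
Step 3 — Series combination: Z_total = R + C = 1240 - j820.4 Ω = 1487∠-33.5° Ω.
Step 4 — Source phasor: V = 16.8∠-60.0° V = 8.4 - j14.55 V.
Step 5 — Current: I = V / Z = 0.01011 - j0.005044 A = 0.0113∠-26.5° A.
Step 6 — Complex power: S = V·I* = 0.1583 - j0.1047 VA.
Step 7 — Real power: P = Re(S) = 0.1583 W.
Step 8 — Reactive power: Q = Im(S) = -0.1047 VAR.
Step 9 — Apparent power: |S| = 0.1898 VA.
Step 10 — Power factor: PF = P/|S| = 0.834 (leading).

(a) P = 0.1583 W  (b) Q = -0.1047 VAR  (c) S = 0.1898 VA  (d) PF = 0.834 (leading)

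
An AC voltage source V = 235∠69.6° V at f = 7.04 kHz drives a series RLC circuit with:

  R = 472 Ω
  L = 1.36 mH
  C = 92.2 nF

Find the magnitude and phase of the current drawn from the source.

Step 1 — Angular frequency: ω = 2π·f = 2π·7040 = 4.423e+04 rad/s.
Step 2 — Component impedances:
  R: Z = R = 472 Ω
  L: Z = jωL = j·4.423e+04·0.00136 = 0 + j60.16 Ω
  C: Z = 1/(jωC) = -j/(ω·C) = 0 - j245.2 Ω
Step 3 — Series combination: Z_total = R + L + C = 472 - j185 Ω = 507∠-21.4° Ω.
Step 4 — Source phasor: V = 235∠69.6° V = 81.91 + j220.3 V.
Step 5 — Ohm's law: I = V / Z_total = (81.91 + j220.3) / (472 - j185) = -0.008145 + j0.4635 A.
Step 6 — Convert to polar: |I| = 0.4635 A, ∠I = 91.0°.

I = 0.4635∠91.0° A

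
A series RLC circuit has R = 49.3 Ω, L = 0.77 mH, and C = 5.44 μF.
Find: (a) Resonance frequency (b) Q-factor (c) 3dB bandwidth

Step 1 — Resonance: ω₀ = 1/√(LC) = 1/√(0.00077·5.44e-06) = 1.545e+04 rad/s.
Step 2 — f₀ = ω₀/(2π) = 2459 Hz.
Step 3 — Series Q: Q = ω₀L/R = 1.545e+04·0.00077/49.3 = 0.2413.
Step 4 — Bandwidth: Δω = ω₀/Q = 6.403e+04 rad/s; BW = Δω/(2π) = 1.019e+04 Hz.

(a) f₀ = 2459 Hz  (b) Q = 0.2413  (c) BW = 1.019e+04 Hz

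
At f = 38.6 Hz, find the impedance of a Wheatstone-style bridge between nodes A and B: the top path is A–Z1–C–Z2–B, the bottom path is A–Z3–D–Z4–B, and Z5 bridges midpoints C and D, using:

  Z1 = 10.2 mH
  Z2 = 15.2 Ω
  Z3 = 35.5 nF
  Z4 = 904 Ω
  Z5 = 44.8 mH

Step 1 — Angular frequency: ω = 2π·f = 2π·38.6 = 242.5 rad/s.
Step 2 — Component impedances:
  Z1: Z = jωL = j·242.5·0.0102 = 0 + j2.474 Ω
  Z2: Z = R = 15.2 Ω
  Z3: Z = 1/(jωC) = -j/(ω·C) = 0 - j1.161e+05 Ω
  Z4: Z = R = 904 Ω
  Z5: Z = jωL = j·242.5·0.0448 = 0 + j10.87 Ω
Step 3 — Bridge requires nodal analysis (the Z5 bridge couples midpoints C and D, so the two paths cannot be reduced to a simple series/parallel combination). Setting node B to ground and injecting 1 A at node A, the 3-node admittance system at A, C, D solves to V_A = Z_AB = 14.95 + j2.477 Ω = 15.15∠9.4° Ω.

Z = 14.95 + j2.477 Ω = 15.15∠9.4° Ω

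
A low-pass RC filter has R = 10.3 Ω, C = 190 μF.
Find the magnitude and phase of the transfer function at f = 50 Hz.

Step 1 — Angular frequency: ω = 2π·50 = 314.2 rad/s.
Step 2 — Transfer function: H(jω) = 1/(1 + jωRC).
Step 3 — Denominator: 1 + jωRC = 1 + j·314.2·10.3·0.00019 = 1 + j0.6148.
Step 4 — H = 0.7257 - j0.4462.
Step 5 — Magnitude: |H| = 0.8519 (-1.4 dB); phase: φ = -31.6°.

|H| = 0.8519 (-1.4 dB), φ = -31.6°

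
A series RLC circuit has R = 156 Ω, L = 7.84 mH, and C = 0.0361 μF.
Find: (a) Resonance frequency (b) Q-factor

Step 1 — Resonance condition Im(Z)=0 gives ω₀ = 1/√(LC).
Step 2 — ω₀ = 1/√(0.00784·3.61e-08) = 5.944e+04 rad/s.
Step 3 — f₀ = ω₀/(2π) = 9460 Hz.
Step 4 — Series Q: Q = ω₀L/R = 5.944e+04·0.00784/156 = 2.987.

(a) f₀ = 9460 Hz  (b) Q = 2.987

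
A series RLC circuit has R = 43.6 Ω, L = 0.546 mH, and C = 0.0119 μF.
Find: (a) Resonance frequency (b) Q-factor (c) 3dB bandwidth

Step 1 — Resonance: ω₀ = 1/√(LC) = 1/√(0.000546·1.19e-08) = 3.923e+05 rad/s.
Step 2 — f₀ = ω₀/(2π) = 6.244e+04 Hz.
Step 3 — Series Q: Q = ω₀L/R = 3.923e+05·0.000546/43.6 = 4.913.
Step 4 — Bandwidth: Δω = ω₀/Q = 7.985e+04 rad/s; BW = Δω/(2π) = 1.271e+04 Hz.

(a) f₀ = 6.244e+04 Hz  (b) Q = 4.913  (c) BW = 1.271e+04 Hz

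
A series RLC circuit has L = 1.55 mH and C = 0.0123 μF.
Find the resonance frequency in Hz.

Step 1 — Resonance condition Im(Z)=0 gives ω₀ = 1/√(LC).
Step 2 — ω₀ = 1/√(0.00155·1.23e-08) = 2.29e+05 rad/s.
Step 3 — f₀ = ω₀/(2π) = 3.645e+04 Hz.

f₀ = 3.645e+04 Hz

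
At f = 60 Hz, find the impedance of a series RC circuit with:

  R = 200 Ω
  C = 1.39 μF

Step 1 — Angular frequency: ω = 2π·f = 2π·60 = 377 rad/s.
Step 2 — Component impedances:
  R: Z = R = 200 Ω
  C: Z = 1/(jωC) = -j/(ω·C) = 0 - j1908 Ω
Step 3 — Series combination: Z_total = R + C = 200 - j1908 Ω = 1919∠-84.0° Ω.

Z = 200 - j1908 Ω = 1919∠-84.0° Ω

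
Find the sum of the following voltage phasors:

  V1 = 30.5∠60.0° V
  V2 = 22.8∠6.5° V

Step 1 — Convert each phasor to rectangular form:
  V1 = 30.5·(cos(60.0°) + j·sin(60.0°)) = 15.25 + j26.41 V
  V2 = 22.8·(cos(6.5°) + j·sin(6.5°)) = 22.65 + j2.581 V
Step 2 — Sum components: V_total = 37.9 + j28.99 V.
Step 3 — Convert to polar: |V_total| = 47.72 V, ∠V_total = 37.4°.

V_total = 47.72∠37.4° V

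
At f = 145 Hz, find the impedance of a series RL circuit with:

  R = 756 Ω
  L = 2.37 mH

Step 1 — Angular frequency: ω = 2π·f = 2π·145 = 911.1 rad/s.
Step 2 — Component impedances:
  R: Z = R = 756 Ω
  L: Z = jωL = j·911.1·0.00237 = 0 + j2.159 Ω
Step 3 — Series combination: Z_total = R + L = 756 + j2.159 Ω = 756∠0.2° Ω.

Z = 756 + j2.159 Ω = 756∠0.2° Ω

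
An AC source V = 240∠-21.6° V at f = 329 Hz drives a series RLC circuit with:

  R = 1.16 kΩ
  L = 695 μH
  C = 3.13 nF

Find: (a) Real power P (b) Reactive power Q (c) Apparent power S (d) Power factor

Step 1 — Angular frequency: ω = 2π·f = 2π·329 = 2067 rad/s.
Step 2 — Component impedances:
  R: Z = R = 1160 Ω
  L: Z = jωL = j·2067·0.000695 = 0 + j1.437 Ω
  C: Z = 1/(jωC) = -j/(ω·C) = 0 - j1.546e+05 Ω
Step 3 — Series combination: Z_total = R + L + C = 1160 - j1.546e+05 Ω = 1.546e+05∠-89.6° Ω.
Step 4 — Source phasor: V = 240∠-21.6° V = 223.1 - j88.35 V.
Step 5 — Current: I = V / Z = 0.0005825 + j0.001439 A = 0.001553∠68.0° A.
Step 6 — Complex power: S = V·I* = 0.002797 - j0.3727 VA.
Step 7 — Real power: P = Re(S) = 0.002797 W.
Step 8 — Reactive power: Q = Im(S) = -0.3727 VAR.
Step 9 — Apparent power: |S| = 0.3727 VA.
Step 10 — Power factor: PF = P/|S| = 0.007505 (leading).

(a) P = 0.002797 W  (b) Q = -0.3727 VAR  (c) S = 0.3727 VA  (d) PF = 0.007505 (leading)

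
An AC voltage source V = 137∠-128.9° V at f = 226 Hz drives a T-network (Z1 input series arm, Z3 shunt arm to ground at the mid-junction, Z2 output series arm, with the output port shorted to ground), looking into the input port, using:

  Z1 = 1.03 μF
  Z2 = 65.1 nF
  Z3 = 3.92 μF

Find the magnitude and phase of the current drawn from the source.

Step 1 — Angular frequency: ω = 2π·f = 2π·226 = 1420 rad/s.
Step 2 — Component impedances:
  Z1: Z = 1/(jωC) = -j/(ω·C) = 0 - j683.7 Ω
  Z2: Z = 1/(jωC) = -j/(ω·C) = 0 - j1.082e+04 Ω
  Z3: Z = 1/(jωC) = -j/(ω·C) = 0 - j179.6 Ω
Step 3 — With the output port shorted to ground, the output series arm Z2 runs from the junction to ground; the shunt arm Z3 also runs from the junction to ground. They appear in parallel: Z3 || Z2 = 0 - j176.7 Ω.
Step 4 — Series with input arm Z1: Z_in = Z1 + (Z3 || Z2) = 0 - j860.4 Ω = 860.4∠-90.0° Ω.
Step 5 — Source phasor: V = 137∠-128.9° V = -86.03 - j106.6 V.
Step 6 — Ohm's law: I = V / Z_total = (-86.03 - j106.6) / (0 - j860.4) = 0.1239 - j0.09999 A.
Step 7 — Convert to polar: |I| = 0.1592 A, ∠I = -38.9°.

I = 0.1592∠-38.9° A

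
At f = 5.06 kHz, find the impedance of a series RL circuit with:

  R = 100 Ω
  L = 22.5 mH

Step 1 — Angular frequency: ω = 2π·f = 2π·5060 = 3.179e+04 rad/s.
Step 2 — Component impedances:
  R: Z = R = 100 Ω
  L: Z = jωL = j·3.179e+04·0.0225 = 0 + j715.3 Ω
Step 3 — Series combination: Z_total = R + L = 100 + j715.3 Ω = 722.3∠82.0° Ω.

Z = 100 + j715.3 Ω = 722.3∠82.0° Ω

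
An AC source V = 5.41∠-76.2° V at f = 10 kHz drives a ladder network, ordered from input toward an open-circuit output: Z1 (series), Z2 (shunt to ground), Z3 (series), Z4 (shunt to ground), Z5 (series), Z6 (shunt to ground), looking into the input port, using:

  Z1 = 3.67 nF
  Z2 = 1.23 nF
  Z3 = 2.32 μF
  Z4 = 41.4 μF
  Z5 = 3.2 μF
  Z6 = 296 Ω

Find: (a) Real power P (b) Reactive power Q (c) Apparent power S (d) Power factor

Step 1 — Angular frequency: ω = 2π·f = 2π·1e+04 = 6.283e+04 rad/s.
Step 2 — Component impedances:
  Z1: Z = 1/(jωC) = -j/(ω·C) = 0 - j4337 Ω
  Z2: Z = 1/(jωC) = -j/(ω·C) = 0 - j1.294e+04 Ω
  Z3: Z = 1/(jωC) = -j/(ω·C) = 0 - j6.86 Ω
  Z4: Z = 1/(jωC) = -j/(ω·C) = 0 - j0.3844 Ω
  Z5: Z = 1/(jωC) = -j/(ω·C) = 0 - j4.974 Ω
  Z6: Z = R = 296 Ω
Step 3 — Ladder network (open output): work backward from the far end, alternating series and parallel combinations. Z_in = 0.0004986 - j4344 Ω = 4344∠-90.0° Ω.
Step 4 — Source phasor: V = 5.41∠-76.2° V = 1.29 - j5.254 V.
Step 5 — Current: I = V / Z = 0.001209 + j0.0002971 A = 0.001245∠13.8° A.
Step 6 — Complex power: S = V·I* = 7.733e-10 - j0.006738 VA.
Step 7 — Real power: P = Re(S) = 7.733e-10 W.
Step 8 — Reactive power: Q = Im(S) = -0.006738 VAR.
Step 9 — Apparent power: |S| = 0.006738 VA.
Step 10 — Power factor: PF = P/|S| = 1.148e-07 (leading).

(a) P = 7.733e-10 W  (b) Q = -0.006738 VAR  (c) S = 0.006738 VA  (d) PF = 1.148e-07 (leading)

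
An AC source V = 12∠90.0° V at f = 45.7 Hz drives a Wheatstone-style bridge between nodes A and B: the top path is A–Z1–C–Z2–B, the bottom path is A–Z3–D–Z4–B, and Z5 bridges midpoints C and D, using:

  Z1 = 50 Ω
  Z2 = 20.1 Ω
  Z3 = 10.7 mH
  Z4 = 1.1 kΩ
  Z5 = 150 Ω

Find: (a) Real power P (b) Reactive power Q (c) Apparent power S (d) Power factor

Step 1 — Angular frequency: ω = 2π·f = 2π·45.7 = 287.1 rad/s.
Step 2 — Component impedances:
  Z1: Z = R = 50 Ω
  Z2: Z = R = 20.1 Ω
  Z3: Z = jωL = j·287.1·0.0107 = 0 + j3.072 Ω
  Z4: Z = R = 1100 Ω
  Z5: Z = R = 150 Ω
Step 3 — Bridge requires nodal analysis (the Z5 bridge couples midpoints C and D, so the two paths cannot be reduced to a simple series/parallel combination). Setting node B to ground and injecting 1 A at node A, the 3-node admittance system at A, C, D solves to V_A = Z_AB = 54.74 + j0.2536 Ω = 54.74∠0.3° Ω.
Step 4 — Source phasor: V = 12∠90.0° V = 0 + j12 V.
Step 5 — Current: I = V / Z = 0.001015 + j0.2192 A = 0.2192∠89.7° A.
Step 6 — Complex power: S = V·I* = 2.631 + j0.01219 VA.
Step 7 — Real power: P = Re(S) = 2.631 W.
Step 8 — Reactive power: Q = Im(S) = 0.01219 VAR.
Step 9 — Apparent power: |S| = 2.631 VA.
Step 10 — Power factor: PF = P/|S| = 1 (lagging).

(a) P = 2.631 W  (b) Q = 0.01219 VAR  (c) S = 2.631 VA  (d) PF = 1 (lagging)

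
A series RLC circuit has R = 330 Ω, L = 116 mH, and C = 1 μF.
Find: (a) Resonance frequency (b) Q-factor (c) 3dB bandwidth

Step 1 — Resonance: ω₀ = 1/√(LC) = 1/√(0.116·1e-06) = 2936 rad/s.
Step 2 — f₀ = ω₀/(2π) = 467.3 Hz.
Step 3 — Series Q: Q = ω₀L/R = 2936·0.116/330 = 1.032.
Step 4 — Bandwidth: Δω = ω₀/Q = 2845 rad/s; BW = Δω/(2π) = 452.8 Hz.

(a) f₀ = 467.3 Hz  (b) Q = 1.032  (c) BW = 452.8 Hz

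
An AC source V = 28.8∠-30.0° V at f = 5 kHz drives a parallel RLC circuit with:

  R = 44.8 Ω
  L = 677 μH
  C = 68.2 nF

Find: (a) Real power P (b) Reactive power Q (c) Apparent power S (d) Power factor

Step 1 — Angular frequency: ω = 2π·f = 2π·5000 = 3.142e+04 rad/s.
Step 2 — Component impedances:
  R: Z = R = 44.8 Ω
  L: Z = jωL = j·3.142e+04·0.000677 = 0 + j21.27 Ω
  C: Z = 1/(jωC) = -j/(ω·C) = 0 - j466.7 Ω
Step 3 — Parallel combination: 1/Z_total = 1/R + 1/L + 1/C; Z_total = 8.886 + j17.86 Ω = 19.95∠63.6° Ω.
Step 4 — Source phasor: V = 28.8∠-30.0° V = 24.94 - j14.4 V.
Step 5 — Current: I = V / Z = -0.08947 - j1.441 A = 1.443∠-93.6° A.
Step 6 — Complex power: S = V·I* = 18.51 + j37.22 VA.
Step 7 — Real power: P = Re(S) = 18.51 W.
Step 8 — Reactive power: Q = Im(S) = 37.22 VAR.
Step 9 — Apparent power: |S| = 41.57 VA.
Step 10 — Power factor: PF = P/|S| = 0.4454 (lagging).

(a) P = 18.51 W  (b) Q = 37.22 VAR  (c) S = 41.57 VA  (d) PF = 0.4454 (lagging)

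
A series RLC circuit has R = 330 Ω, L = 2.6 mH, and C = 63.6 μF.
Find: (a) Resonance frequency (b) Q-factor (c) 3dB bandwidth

Step 1 — Resonance: ω₀ = 1/√(LC) = 1/√(0.0026·6.36e-05) = 2459 rad/s.
Step 2 — f₀ = ω₀/(2π) = 391.4 Hz.
Step 3 — Series Q: Q = ω₀L/R = 2459·0.0026/330 = 0.01938.
Step 4 — Bandwidth: Δω = ω₀/Q = 1.269e+05 rad/s; BW = Δω/(2π) = 2.02e+04 Hz.

(a) f₀ = 391.4 Hz  (b) Q = 0.01938  (c) BW = 2.02e+04 Hz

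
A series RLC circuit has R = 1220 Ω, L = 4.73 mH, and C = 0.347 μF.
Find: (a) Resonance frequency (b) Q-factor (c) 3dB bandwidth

Step 1 — Resonance: ω₀ = 1/√(LC) = 1/√(0.00473·3.47e-07) = 2.468e+04 rad/s.
Step 2 — f₀ = ω₀/(2π) = 3928 Hz.
Step 3 — Series Q: Q = ω₀L/R = 2.468e+04·0.00473/1220 = 0.0957.
Step 4 — Bandwidth: Δω = ω₀/Q = 2.579e+05 rad/s; BW = Δω/(2π) = 4.105e+04 Hz.

(a) f₀ = 3928 Hz  (b) Q = 0.0957  (c) BW = 4.105e+04 Hz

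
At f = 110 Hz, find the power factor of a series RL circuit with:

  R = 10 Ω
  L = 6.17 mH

Step 1 — Angular frequency: ω = 2π·f = 2π·110 = 691.2 rad/s.
Step 2 — Component impedances:
  R: Z = R = 10 Ω
  L: Z = jωL = j·691.2·0.00617 = 0 + j4.264 Ω
Step 3 — Series combination: Z_total = R + L = 10 + j4.264 Ω = 10.87∠23.1° Ω.
Step 4 — Power factor: PF = cos(φ) = Re(Z)/|Z| = 10/10.871 = 0.9199.
Step 5 — Type: Im(Z) = 4.264 ⇒ lagging (phase φ = 23.1°).

PF = 0.9199 (lagging, φ = 23.1°)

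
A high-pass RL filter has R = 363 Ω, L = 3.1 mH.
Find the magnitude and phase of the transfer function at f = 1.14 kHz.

Step 1 — Angular frequency: ω = 2π·1140 = 7163 rad/s.
Step 2 — Transfer function: H(jω) = jωL/(R + jωL).
Step 3 — Numerator jωL = j·22.2; denominator R + jωL = 363 + j22.2.
Step 4 — H = 0.003728 + j0.06094.
Step 5 — Magnitude: |H| = 0.06106 (-24.3 dB); phase: φ = 86.5°.

|H| = 0.06106 (-24.3 dB), φ = 86.5°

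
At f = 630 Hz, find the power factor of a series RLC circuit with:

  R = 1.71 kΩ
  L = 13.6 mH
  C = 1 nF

Step 1 — Angular frequency: ω = 2π·f = 2π·630 = 3958 rad/s.
Step 2 — Component impedances:
  R: Z = R = 1710 Ω
  L: Z = jωL = j·3958·0.0136 = 0 + j53.83 Ω
  C: Z = 1/(jωC) = -j/(ω·C) = 0 - j2.526e+05 Ω
Step 3 — Series combination: Z_total = R + L + C = 1710 - j2.526e+05 Ω = 2.526e+05∠-89.6° Ω.
Step 4 — Power factor: PF = cos(φ) = Re(Z)/|Z| = 1710/2.526e+05 = 0.00677.
Step 5 — Type: Im(Z) = -2.526e+05 ⇒ leading (phase φ = -89.6°).

PF = 0.00677 (leading, φ = -89.6°)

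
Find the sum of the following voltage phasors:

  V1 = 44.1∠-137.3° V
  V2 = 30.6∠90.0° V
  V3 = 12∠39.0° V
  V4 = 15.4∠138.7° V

Step 1 — Convert each phasor to rectangular form:
  V1 = 44.1·(cos(-137.3°) + j·sin(-137.3°)) = -32.41 - j29.91 V
  V2 = 30.6·(cos(90.0°) + j·sin(90.0°)) = 0 + j30.6 V
  V3 = 12·(cos(39.0°) + j·sin(39.0°)) = 9.326 + j7.552 V
  V4 = 15.4·(cos(138.7°) + j·sin(138.7°)) = -11.57 + j10.16 V
Step 2 — Sum components: V_total = -34.65 + j18.41 V.
Step 3 — Convert to polar: |V_total| = 39.24 V, ∠V_total = 152.0°.

V_total = 39.24∠152.0° V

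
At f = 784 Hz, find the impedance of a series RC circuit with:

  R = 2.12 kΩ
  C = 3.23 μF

Step 1 — Angular frequency: ω = 2π·f = 2π·784 = 4926 rad/s.
Step 2 — Component impedances:
  R: Z = R = 2120 Ω
  C: Z = 1/(jωC) = -j/(ω·C) = 0 - j62.85 Ω
Step 3 — Series combination: Z_total = R + C = 2120 - j62.85 Ω = 2121∠-1.7° Ω.

Z = 2120 - j62.85 Ω = 2121∠-1.7° Ω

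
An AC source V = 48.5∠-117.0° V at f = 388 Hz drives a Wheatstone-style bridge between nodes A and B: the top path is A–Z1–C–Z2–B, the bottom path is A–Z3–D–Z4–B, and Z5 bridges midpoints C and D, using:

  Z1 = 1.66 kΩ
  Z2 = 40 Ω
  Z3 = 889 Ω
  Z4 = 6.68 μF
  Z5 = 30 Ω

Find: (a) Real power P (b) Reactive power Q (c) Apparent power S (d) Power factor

Step 1 — Angular frequency: ω = 2π·f = 2π·388 = 2438 rad/s.
Step 2 — Component impedances:
  Z1: Z = R = 1660 Ω
  Z2: Z = R = 40 Ω
  Z3: Z = R = 889 Ω
  Z4: Z = 1/(jωC) = -j/(ω·C) = 0 - j61.41 Ω
  Z5: Z = R = 30 Ω
Step 3 — Bridge requires nodal analysis (the Z5 bridge couples midpoints C and D, so the two paths cannot be reduced to a simple series/parallel combination). Setting node B to ground and injecting 1 A at node A, the 3-node admittance system at A, C, D solves to V_A = Z_AB = 603.1 - j25.05 Ω = 603.6∠-2.4° Ω.
Step 4 — Source phasor: V = 48.5∠-117.0° V = -22.02 - j43.21 V.
Step 5 — Current: I = V / Z = -0.03347 - j0.07304 A = 0.08035∠-114.6° A.
Step 6 — Complex power: S = V·I* = 3.894 - j0.1617 VA.
Step 7 — Real power: P = Re(S) = 3.894 W.
Step 8 — Reactive power: Q = Im(S) = -0.1617 VAR.
Step 9 — Apparent power: |S| = 3.897 VA.
Step 10 — Power factor: PF = P/|S| = 0.9991 (leading).

(a) P = 3.894 W  (b) Q = -0.1617 VAR  (c) S = 3.897 VA  (d) PF = 0.9991 (leading)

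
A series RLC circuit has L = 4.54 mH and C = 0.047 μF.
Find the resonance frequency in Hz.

Step 1 — Resonance condition Im(Z)=0 gives ω₀ = 1/√(LC).
Step 2 — ω₀ = 1/√(0.00454·4.7e-08) = 6.846e+04 rad/s.
Step 3 — f₀ = ω₀/(2π) = 1.09e+04 Hz.

f₀ = 1.09e+04 Hz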